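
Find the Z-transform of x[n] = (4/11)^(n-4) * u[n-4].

Time-shifting property: if X(z) = Z{x[n]}, then Z{x[n-d]} = z^(-d) * X(z)
X(z) = z/(z - 4/11) for x[n] = (4/11)^n * u[n]
Z{x[n-4]} = z^(-4) * z/(z - 4/11) = z^(-3)/(z - 4/11)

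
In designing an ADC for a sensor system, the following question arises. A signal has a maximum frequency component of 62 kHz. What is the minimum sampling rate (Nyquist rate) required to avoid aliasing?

By the Nyquist-Shannon sampling theorem,
the minimum sampling rate (Nyquist rate) must be at least 2 * f_max.
Nyquist rate = 2 * 62 kHz = 124 kHz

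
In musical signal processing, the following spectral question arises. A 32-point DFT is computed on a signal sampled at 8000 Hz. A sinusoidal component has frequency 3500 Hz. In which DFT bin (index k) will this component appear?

DFT frequency resolution = f_s/N = 8000/32 = 250 Hz
Bin index k = f_signal / resolution = 3500 / 250 = 14
The signal frequency 3500 Hz falls in DFT bin k = 14.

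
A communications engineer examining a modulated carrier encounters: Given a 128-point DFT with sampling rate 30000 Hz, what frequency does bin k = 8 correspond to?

The frequency of DFT bin k is: f_k = k * f_s / N
f_8 = 8 * 30000 / 128 = 1875 Hz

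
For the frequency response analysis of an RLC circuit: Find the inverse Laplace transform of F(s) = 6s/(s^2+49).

Standard pair: s/(s^2+w^2) <-> cos(wt)*u(t)
With k=6, w=7: f(t) = 6*cos(7t)*u(t)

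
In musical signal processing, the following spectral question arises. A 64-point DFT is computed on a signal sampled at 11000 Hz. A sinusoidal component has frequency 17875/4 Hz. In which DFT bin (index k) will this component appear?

DFT frequency resolution = f_s/N = 11000/64 = 1375/8 Hz
Bin index k = f_signal / resolution = 17875/4 / 1375/8 = 26
The signal frequency 17875/4 Hz falls in DFT bin k = 26.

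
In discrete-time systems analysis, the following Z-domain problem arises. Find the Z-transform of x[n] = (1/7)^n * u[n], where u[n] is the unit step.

The Z-transform of a^n * u[n] is z/(z-a) for |z| > |a|.
Here a = 1/7, so X(z) = z/(z - (1/7)) = 7z/(7z - 1)
ROC: |z| > 1/7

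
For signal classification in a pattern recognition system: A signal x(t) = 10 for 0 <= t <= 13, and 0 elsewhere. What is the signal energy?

Energy = integral of |x(t)|^2 dt over the signal duration
= 10^2 * 13 = 100 * 13 = 1300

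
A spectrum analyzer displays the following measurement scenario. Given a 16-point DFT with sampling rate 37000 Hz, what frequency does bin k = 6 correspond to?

The frequency of DFT bin k is: f_k = k * f_s / N
f_6 = 6 * 37000 / 16 = 13875 Hz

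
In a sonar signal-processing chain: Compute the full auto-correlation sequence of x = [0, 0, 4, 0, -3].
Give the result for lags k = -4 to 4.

r_xx[k] = sum_m x[m]*x[m+k], indexed from 0, for k = -4 to 4:
  r_xx[-4] = x[4]*x[0] = 0
  r_xx[-3] = x[3]*x[0] + x[4]*x[1] = 0
  r_xx[-2] = x[2]*x[0] + x[3]*x[1] + x[4]*x[2] = -12
  r_xx[-1] = x[1]*x[0] + x[2]*x[1] + x[3]*x[2] + x[4]*x[3] = 0
  r_xx[0] = x[0]*x[0] + x[1]*x[1] + x[2]*x[2] + x[3]*x[3] + x[4]*x[4] = 25
  r_xx[1] = x[0]*x[1] + x[1]*x[2] + x[2]*x[3] + x[3]*x[4] = 0
  r_xx[2] = x[0]*x[2] + x[1]*x[3] + x[2]*x[4] = -12
  r_xx[3] = x[0]*x[3] + x[1]*x[4] = 0
  r_xx[4] = x[0]*x[4] = 0
r_xx = [0, 0, -12, 0, 25, 0, -12, 0, 0]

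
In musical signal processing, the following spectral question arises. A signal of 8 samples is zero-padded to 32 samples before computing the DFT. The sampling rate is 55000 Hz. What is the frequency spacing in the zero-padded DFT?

Original DFT: N = 8, resolution = f_s/N = 55000/8 = 6875 Hz
Zero-padded DFT: N = 32, resolution = f_s/N = 55000/32 = 6875/4 Hz
Zero-padding interpolates the spectrum (finer frequency grid)
but does NOT improve the true spectral resolution (ability to resolve close frequencies).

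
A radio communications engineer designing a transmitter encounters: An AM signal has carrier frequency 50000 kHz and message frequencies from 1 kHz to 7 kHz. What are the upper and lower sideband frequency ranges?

Upper sideband (USB) = fc + [fm_low, fm_high] = 50000 + [1, 7] = [50001, 50007] kHz
Lower sideband (LSB) = fc - [fm_high, fm_low] = 50000 - [7, 1] = [49993, 49999] kHz
Total occupied spectrum: 49993 kHz to 50007 kHz (plus carrier at 50000 kHz)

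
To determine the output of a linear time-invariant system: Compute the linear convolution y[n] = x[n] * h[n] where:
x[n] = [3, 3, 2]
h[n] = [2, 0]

y[n] = sum_k x[k]*h[n-k]. Output length = len(x) + len(h) - 1 = 3 + 2 - 1 = 4.
y[0] = 3*2 = 6
y[1] = 3*2 + 3*0 = 6
y[2] = 2*2 + 3*0 = 4
y[3] = 2*0 = 0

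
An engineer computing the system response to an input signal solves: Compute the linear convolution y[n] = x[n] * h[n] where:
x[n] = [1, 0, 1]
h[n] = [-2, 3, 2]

y[n] = sum_k x[k]*h[n-k]. Output length = len(x) + len(h) - 1 = 3 + 3 - 1 = 5.
y[0] = 1*-2 = -2
y[1] = 0*-2 + 1*3 = 3
y[2] = 1*-2 + 0*3 + 1*2 = 0
y[3] = 1*3 + 0*2 = 3
y[4] = 1*2 = 2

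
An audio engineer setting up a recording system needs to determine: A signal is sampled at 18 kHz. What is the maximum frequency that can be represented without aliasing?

The maximum frequency that can be represented without aliasing
is the Nyquist frequency: f_max = f_s / 2 = 18 kHz / 2 = 9 kHz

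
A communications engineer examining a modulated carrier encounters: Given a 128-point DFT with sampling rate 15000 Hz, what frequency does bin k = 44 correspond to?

The frequency of DFT bin k is: f_k = k * f_s / N
f_44 = 44 * 15000 / 128 = 20625/4 Hz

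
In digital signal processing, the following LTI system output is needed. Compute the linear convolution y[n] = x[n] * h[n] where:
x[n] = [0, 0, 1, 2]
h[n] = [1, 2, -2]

y[n] = sum_k x[k]*h[n-k]. Output length = len(x) + len(h) - 1 = 4 + 3 - 1 = 6.
y[0] = 0*1 = 0
y[1] = 0*1 + 0*2 = 0
y[2] = 1*1 + 0*2 + 0*-2 = 1
y[3] = 2*1 + 1*2 + 0*-2 = 4
y[4] = 2*2 + 1*-2 = 2
y[5] = 2*-2 = -4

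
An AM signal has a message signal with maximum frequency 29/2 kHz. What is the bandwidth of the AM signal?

In AM (double-sideband), the bandwidth is twice the message frequency.
BW = 2 * f_m = 2 * 29/2 kHz = 29 kHz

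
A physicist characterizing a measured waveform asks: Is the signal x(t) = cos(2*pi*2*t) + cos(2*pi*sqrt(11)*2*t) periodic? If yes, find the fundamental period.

f1 = 2 Hz, f2 = 2*sqrt(11) Hz
Ratio f2/f1 = sqrt(11), which is irrational.
Since the frequency ratio is irrational, no common period exists.
The signal is not periodic.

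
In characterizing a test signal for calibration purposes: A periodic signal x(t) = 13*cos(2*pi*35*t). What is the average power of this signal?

Average power of A*cos(wt) is A^2/2.
P = 13^2 / 2 = 169/2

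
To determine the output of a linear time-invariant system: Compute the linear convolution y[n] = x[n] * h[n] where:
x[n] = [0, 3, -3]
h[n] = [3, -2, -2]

y[n] = sum_k x[k]*h[n-k]. Output length = len(x) + len(h) - 1 = 3 + 3 - 1 = 5.
y[0] = 0*3 = 0
y[1] = 3*3 + 0*-2 = 9
y[2] = -3*3 + 3*-2 + 0*-2 = -15
y[3] = -3*-2 + 3*-2 = 0
y[4] = -3*-2 = 6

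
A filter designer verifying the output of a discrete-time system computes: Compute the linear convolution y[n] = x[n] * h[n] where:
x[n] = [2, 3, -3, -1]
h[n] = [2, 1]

y[n] = sum_k x[k]*h[n-k]. Output length = len(x) + len(h) - 1 = 4 + 2 - 1 = 5.
y[0] = 2*2 = 4
y[1] = 3*2 + 2*1 = 8
y[2] = -3*2 + 3*1 = -3
y[3] = -1*2 + -3*1 = -5
y[4] = -1*1 = -1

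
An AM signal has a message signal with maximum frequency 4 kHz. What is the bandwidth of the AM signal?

In AM (double-sideband), the bandwidth is twice the message frequency.
BW = 2 * f_m = 2 * 4 kHz = 8 kHz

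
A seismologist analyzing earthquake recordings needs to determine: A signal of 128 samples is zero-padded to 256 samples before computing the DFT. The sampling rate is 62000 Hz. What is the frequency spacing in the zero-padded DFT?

Original DFT: N = 128, resolution = f_s/N = 62000/128 = 3875/8 Hz
Zero-padded DFT: N = 256, resolution = f_s/N = 62000/256 = 3875/16 Hz
Zero-padding interpolates the spectrum (finer frequency grid)
but does NOT improve the true spectral resolution (ability to resolve close frequencies).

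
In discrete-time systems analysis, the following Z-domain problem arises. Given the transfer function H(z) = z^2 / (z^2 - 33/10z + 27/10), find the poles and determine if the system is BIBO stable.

Poles are roots of the denominator: z^2 - 33/10z + 27/10 = 0.
Quadratic formula: z = [-(-33/10) +/- sqrt((-33/10)^2 - 4*(27/10))] / 2
Discriminant = 1089/100 - 54/5 = 9/100; sqrt = 3/10.
z = (33/10 +/- 3/10) / 2 => z = 9/5 or z = 3/2.
|p1| = 9/5, |p2| = 3/2.
For BIBO stability, all poles must lie inside the unit circle (|p| < 1).
System is UNSTABLE since at least one |p| >= 1.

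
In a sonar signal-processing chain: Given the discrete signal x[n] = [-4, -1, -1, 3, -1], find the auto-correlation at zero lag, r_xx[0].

The auto-correlation at zero lag r_xx[0] equals the signal energy.
r_xx[0] = sum of x[n]^2 = (-4)^2 + (-1)^2 + (-1)^2 + 3^2 + (-1)^2
= 16 + 1 + 1 + 9 + 1 = 28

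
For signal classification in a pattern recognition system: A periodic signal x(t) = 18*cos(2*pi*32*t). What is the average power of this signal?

Average power of A*cos(wt) is A^2/2.
P = 18^2 / 2 = 324/2 = 162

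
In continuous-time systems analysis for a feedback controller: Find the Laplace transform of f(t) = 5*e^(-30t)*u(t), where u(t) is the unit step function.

Standard Laplace transform pair:
e^(-at)*u(t) <-> 1/(s+a)
With a = 30: L{5*e^(-30t)*u(t)} = 5/(s+30), ROC: Re(s) > -30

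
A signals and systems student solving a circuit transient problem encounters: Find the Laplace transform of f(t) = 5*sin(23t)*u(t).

Standard pair: sin(wt)*u(t) <-> w/(s^2+w^2)
With w = 23: L{5*sin(23t)*u(t)} = 115/(s^2+529)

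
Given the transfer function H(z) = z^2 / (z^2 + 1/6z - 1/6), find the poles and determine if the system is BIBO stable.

Poles are roots of the denominator: z^2 + 1/6z - 1/6 = 0.
Quadratic formula: z = [-(1/6) +/- sqrt((1/6)^2 - 4*(-1/6))] / 2
Discriminant = 1/36 + 2/3 = 25/36; sqrt = 5/6.
z = (-1/6 +/- 5/6) / 2 => z = 1/3 or z = -1/2.
|p1| = 1/2, |p2| = 1/3.
For BIBO stability, all poles must lie inside the unit circle (|p| < 1).
System is STABLE since both |p| < 1.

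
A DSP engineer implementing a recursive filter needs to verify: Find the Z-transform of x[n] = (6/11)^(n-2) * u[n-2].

Time-shifting property: if X(z) = Z{x[n]}, then Z{x[n-d]} = z^(-d) * X(z)
X(z) = z/(z - 6/11) for x[n] = (6/11)^n * u[n]
Z{x[n-2]} = z^(-2) * z/(z - 6/11) = z^(-1)/(z - 6/11)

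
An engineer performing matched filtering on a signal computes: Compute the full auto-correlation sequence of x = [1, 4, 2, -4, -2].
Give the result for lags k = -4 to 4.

r_xx[k] = sum_m x[m]*x[m+k], indexed from 0, for k = -4 to 4:
  r_xx[-4] = x[4]*x[0] = -2
  r_xx[-3] = x[3]*x[0] + x[4]*x[1] = -12
  r_xx[-2] = x[2]*x[0] + x[3]*x[1] + x[4]*x[2] = -18
  r_xx[-1] = x[1]*x[0] + x[2]*x[1] + x[3]*x[2] + x[4]*x[3] = 12
  r_xx[0] = x[0]*x[0] + x[1]*x[1] + x[2]*x[2] + x[3]*x[3] + x[4]*x[4] = 41
  r_xx[1] = x[0]*x[1] + x[1]*x[2] + x[2]*x[3] + x[3]*x[4] = 12
  r_xx[2] = x[0]*x[2] + x[1]*x[3] + x[2]*x[4] = -18
  r_xx[3] = x[0]*x[3] + x[1]*x[4] = -12
  r_xx[4] = x[0]*x[4] = -2
r_xx = [-2, -12, -18, 12, 41, 12, -18, -12, -2]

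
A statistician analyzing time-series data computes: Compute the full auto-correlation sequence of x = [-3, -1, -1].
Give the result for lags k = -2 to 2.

r_xx[k] = sum_m x[m]*x[m+k], indexed from 0, for k = -2 to 2:
  r_xx[-2] = x[2]*x[0] = 3
  r_xx[-1] = x[1]*x[0] + x[2]*x[1] = 4
  r_xx[0] = x[0]*x[0] + x[1]*x[1] + x[2]*x[2] = 11
  r_xx[1] = x[0]*x[1] + x[1]*x[2] = 4
  r_xx[2] = x[0]*x[2] = 3
r_xx = [3, 4, 11, 4, 3]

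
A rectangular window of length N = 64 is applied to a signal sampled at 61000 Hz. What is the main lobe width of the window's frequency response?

For a rectangular window of length N,
the main lobe width in frequency is 2*f_s/N.
= 2*61000/64 = 7625/4 Hz
This determines the minimum frequency separation for resolving two sinusoids.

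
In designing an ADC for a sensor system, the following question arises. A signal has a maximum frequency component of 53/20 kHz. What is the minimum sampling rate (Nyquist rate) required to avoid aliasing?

By the Nyquist-Shannon sampling theorem,
the minimum sampling rate (Nyquist rate) must be at least 2 * f_max.
Nyquist rate = 2 * 53/20 kHz = 53/10 kHz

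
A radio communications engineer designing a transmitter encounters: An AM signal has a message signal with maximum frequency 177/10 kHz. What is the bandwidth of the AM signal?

In AM (double-sideband), the bandwidth is twice the message frequency.
BW = 2 * f_m = 2 * 177/10 kHz = 177/5 kHz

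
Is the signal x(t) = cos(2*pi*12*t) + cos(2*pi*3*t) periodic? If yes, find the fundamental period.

f1 = 12 Hz, f2 = 3 Hz
Period T1 = 1/12, T2 = 1/3
Ratio T1/T2 = 3/12, which is rational.
The signal is periodic with fundamental period T = 1/GCD(12,3) = 1/3 s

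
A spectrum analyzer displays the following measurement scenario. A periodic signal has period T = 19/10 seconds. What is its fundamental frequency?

The fundamental frequency is the reciprocal of the period.
f = 1/T = 1/(19/10) = 10/19 Hz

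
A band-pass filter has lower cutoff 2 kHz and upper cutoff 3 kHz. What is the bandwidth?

Bandwidth = f_high - f_low
= 3 kHz - 2 kHz = 1 kHz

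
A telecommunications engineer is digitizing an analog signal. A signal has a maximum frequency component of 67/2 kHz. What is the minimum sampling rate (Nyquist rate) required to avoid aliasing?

By the Nyquist-Shannon sampling theorem,
the minimum sampling rate (Nyquist rate) must be at least 2 * f_max.
Nyquist rate = 2 * 67/2 kHz = 67 kHz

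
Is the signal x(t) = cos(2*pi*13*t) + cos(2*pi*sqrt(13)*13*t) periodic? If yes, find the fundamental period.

f1 = 13 Hz, f2 = 13*sqrt(13) Hz
Ratio f2/f1 = sqrt(13), which is irrational.
Since the frequency ratio is irrational, no common period exists.
The signal is not periodic.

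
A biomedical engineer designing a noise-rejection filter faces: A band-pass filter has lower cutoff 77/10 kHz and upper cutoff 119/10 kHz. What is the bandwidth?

Bandwidth = f_high - f_low
= 119/10 kHz - 77/10 kHz = 21/5 kHz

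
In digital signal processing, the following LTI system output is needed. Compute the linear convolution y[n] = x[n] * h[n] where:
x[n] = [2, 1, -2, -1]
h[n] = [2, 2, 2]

y[n] = sum_k x[k]*h[n-k]. Output length = len(x) + len(h) - 1 = 4 + 3 - 1 = 6.
y[0] = 2*2 = 4
y[1] = 1*2 + 2*2 = 6
y[2] = -2*2 + 1*2 + 2*2 = 2
y[3] = -1*2 + -2*2 + 1*2 = -4
y[4] = -1*2 + -2*2 = -6
y[5] = -1*2 = -2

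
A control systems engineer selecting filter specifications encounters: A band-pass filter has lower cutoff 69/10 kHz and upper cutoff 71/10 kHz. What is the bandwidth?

Bandwidth = f_high - f_low
= 71/10 kHz - 69/10 kHz = 1/5 kHz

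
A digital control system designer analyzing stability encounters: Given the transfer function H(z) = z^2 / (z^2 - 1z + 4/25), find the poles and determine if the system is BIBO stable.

Poles are roots of the denominator: z^2 - 1z + 4/25 = 0.
Quadratic formula: z = [-(-1) +/- sqrt((-1)^2 - 4*(4/25))] / 2
Discriminant = 1 - 16/25 = 9/25; sqrt = 3/5.
z = (1 +/- 3/5) / 2 => z = 4/5 or z = 1/5.
|p1| = 4/5, |p2| = 1/5.
For BIBO stability, all poles must lie inside the unit circle (|p| < 1).
System is STABLE since both |p| < 1.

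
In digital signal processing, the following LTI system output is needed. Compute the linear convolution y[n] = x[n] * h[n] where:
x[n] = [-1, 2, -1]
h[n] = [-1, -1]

y[n] = sum_k x[k]*h[n-k]. Output length = len(x) + len(h) - 1 = 3 + 2 - 1 = 4.
y[0] = -1*-1 = 1
y[1] = 2*-1 + -1*-1 = -1
y[2] = -1*-1 + 2*-1 = -1
y[3] = -1*-1 = 1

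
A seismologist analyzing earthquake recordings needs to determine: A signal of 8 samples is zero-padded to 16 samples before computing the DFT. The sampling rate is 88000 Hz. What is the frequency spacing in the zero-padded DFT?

Original DFT: N = 8, resolution = f_s/N = 88000/8 = 11000 Hz
Zero-padded DFT: N = 16, resolution = f_s/N = 88000/16 = 5500 Hz
Zero-padding interpolates the spectrum (finer frequency grid)
but does NOT improve the true spectral resolution (ability to resolve close frequencies).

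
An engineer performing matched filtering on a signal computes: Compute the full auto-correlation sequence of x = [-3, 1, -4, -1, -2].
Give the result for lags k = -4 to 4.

r_xx[k] = sum_m x[m]*x[m+k], indexed from 0, for k = -4 to 4:
  r_xx[-4] = x[4]*x[0] = 6
  r_xx[-3] = x[3]*x[0] + x[4]*x[1] = 1
  r_xx[-2] = x[2]*x[0] + x[3]*x[1] + x[4]*x[2] = 19
  r_xx[-1] = x[1]*x[0] + x[2]*x[1] + x[3]*x[2] + x[4]*x[3] = -1
  r_xx[0] = x[0]*x[0] + x[1]*x[1] + x[2]*x[2] + x[3]*x[3] + x[4]*x[4] = 31
  r_xx[1] = x[0]*x[1] + x[1]*x[2] + x[2]*x[3] + x[3]*x[4] = -1
  r_xx[2] = x[0]*x[2] + x[1]*x[3] + x[2]*x[4] = 19
  r_xx[3] = x[0]*x[3] + x[1]*x[4] = 1
  r_xx[4] = x[0]*x[4] = 6
r_xx = [6, 1, 19, -1, 31, -1, 19, 1, 6]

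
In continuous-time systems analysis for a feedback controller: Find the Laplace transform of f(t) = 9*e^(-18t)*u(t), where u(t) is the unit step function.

Standard Laplace transform pair:
e^(-at)*u(t) <-> 1/(s+a)
With a = 18: L{9*e^(-18t)*u(t)} = 9/(s+18), ROC: Re(s) > -18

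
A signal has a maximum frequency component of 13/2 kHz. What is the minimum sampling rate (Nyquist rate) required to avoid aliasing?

By the Nyquist-Shannon sampling theorem,
the minimum sampling rate (Nyquist rate) must be at least 2 * f_max.
Nyquist rate = 2 * 13/2 kHz = 13 kHz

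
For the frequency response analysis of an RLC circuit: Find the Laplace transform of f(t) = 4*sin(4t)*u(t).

Standard pair: sin(wt)*u(t) <-> w/(s^2+w^2)
With w = 4: L{4*sin(4t)*u(t)} = 16/(s^2+16)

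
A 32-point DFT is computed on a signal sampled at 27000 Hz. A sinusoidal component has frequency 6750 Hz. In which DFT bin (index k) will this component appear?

DFT frequency resolution = f_s/N = 27000/32 = 3375/4 Hz
Bin index k = f_signal / resolution = 6750 / 3375/4 = 8
The signal frequency 6750 Hz falls in DFT bin k = 8.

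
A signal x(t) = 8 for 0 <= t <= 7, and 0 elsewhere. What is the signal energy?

Energy = integral of |x(t)|^2 dt over the signal duration
= 8^2 * 7 = 64 * 7 = 448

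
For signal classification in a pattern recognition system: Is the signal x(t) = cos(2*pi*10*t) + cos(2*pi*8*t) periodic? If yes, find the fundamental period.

f1 = 10 Hz, f2 = 8 Hz
Period T1 = 1/10, T2 = 1/8
Ratio T1/T2 = 8/10, which is rational.
The signal is periodic with fundamental period T = 1/GCD(10,8) = 1/2 s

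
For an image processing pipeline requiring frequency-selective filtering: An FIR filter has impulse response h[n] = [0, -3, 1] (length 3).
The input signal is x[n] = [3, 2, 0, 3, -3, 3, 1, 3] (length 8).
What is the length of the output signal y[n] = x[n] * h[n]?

For linear convolution, the output length is:
len(y) = len(x) + len(h) - 1 = 8 + 3 - 1 = 10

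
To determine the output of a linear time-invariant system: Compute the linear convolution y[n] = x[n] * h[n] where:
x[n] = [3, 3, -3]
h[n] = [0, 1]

y[n] = sum_k x[k]*h[n-k]. Output length = len(x) + len(h) - 1 = 3 + 2 - 1 = 4.
y[0] = 3*0 = 0
y[1] = 3*0 + 3*1 = 3
y[2] = -3*0 + 3*1 = 3
y[3] = -3*1 = -3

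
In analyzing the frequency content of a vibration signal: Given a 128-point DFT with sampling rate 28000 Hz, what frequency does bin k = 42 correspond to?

The frequency of DFT bin k is: f_k = k * f_s / N
f_42 = 42 * 28000 / 128 = 18375/2 Hz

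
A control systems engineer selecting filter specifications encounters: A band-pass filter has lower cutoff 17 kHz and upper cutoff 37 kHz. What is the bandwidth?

Bandwidth = f_high - f_low
= 37 kHz - 17 kHz = 20 kHz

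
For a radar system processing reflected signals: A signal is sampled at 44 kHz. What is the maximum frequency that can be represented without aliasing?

The maximum frequency that can be represented without aliasing
is the Nyquist frequency: f_max = f_s / 2 = 44 kHz / 2 = 22 kHz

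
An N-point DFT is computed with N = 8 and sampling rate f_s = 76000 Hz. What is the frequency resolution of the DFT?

DFT frequency resolution = f_s / N
= 76000 / 8 = 9500 Hz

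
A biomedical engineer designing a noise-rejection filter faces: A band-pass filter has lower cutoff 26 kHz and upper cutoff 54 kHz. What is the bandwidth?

Bandwidth = f_high - f_low
= 54 kHz - 26 kHz = 28 kHz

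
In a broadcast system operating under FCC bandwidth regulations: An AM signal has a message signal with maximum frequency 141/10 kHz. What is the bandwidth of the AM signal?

In AM (double-sideband), the bandwidth is twice the message frequency.
BW = 2 * f_m = 2 * 141/10 kHz = 141/5 kHz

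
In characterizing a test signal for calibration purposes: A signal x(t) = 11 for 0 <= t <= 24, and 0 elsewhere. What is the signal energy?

Energy = integral of |x(t)|^2 dt over the signal duration
= 11^2 * 24 = 121 * 24 = 2904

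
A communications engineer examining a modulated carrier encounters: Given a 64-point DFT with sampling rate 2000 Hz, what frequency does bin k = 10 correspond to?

The frequency of DFT bin k is: f_k = k * f_s / N
f_10 = 10 * 2000 / 64 = 625/2 Hz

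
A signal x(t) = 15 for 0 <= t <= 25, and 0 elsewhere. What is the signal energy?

Energy = integral of |x(t)|^2 dt over the signal duration
= 15^2 * 25 = 225 * 25 = 5625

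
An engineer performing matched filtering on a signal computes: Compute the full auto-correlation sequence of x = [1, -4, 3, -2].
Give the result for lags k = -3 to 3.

r_xx[k] = sum_m x[m]*x[m+k], indexed from 0, for k = -3 to 3:
  r_xx[-3] = x[3]*x[0] = -2
  r_xx[-2] = x[2]*x[0] + x[3]*x[1] = 11
  r_xx[-1] = x[1]*x[0] + x[2]*x[1] + x[3]*x[2] = -22
  r_xx[0] = x[0]*x[0] + x[1]*x[1] + x[2]*x[2] + x[3]*x[3] = 30
  r_xx[1] = x[0]*x[1] + x[1]*x[2] + x[2]*x[3] = -22
  r_xx[2] = x[0]*x[2] + x[1]*x[3] = 11
  r_xx[3] = x[0]*x[3] = -2
r_xx = [-2, 11, -22, 30, -22, 11, -2]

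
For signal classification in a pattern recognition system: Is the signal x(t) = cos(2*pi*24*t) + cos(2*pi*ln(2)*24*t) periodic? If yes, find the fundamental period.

f1 = 24 Hz, f2 = 24*ln(2) Hz
Ratio f2/f1 = ln(2), which is irrational.
Since the frequency ratio is irrational, no common period exists.
The signal is not periodic.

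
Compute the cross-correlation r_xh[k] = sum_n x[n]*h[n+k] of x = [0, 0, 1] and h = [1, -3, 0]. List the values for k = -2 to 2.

Both sequences indexed from 0 and zero outside their support.
Lags with overlap: k = -2 to 2.
  r_xh[-2] = x[2]*h[0] = 1
  r_xh[-1] = x[1]*h[0] + x[2]*h[1] = -3
  r_xh[0] = x[0]*h[0] + x[1]*h[1] + x[2]*h[2] = 0
  r_xh[1] = x[0]*h[1] + x[1]*h[2] = 0
  r_xh[2] = x[0]*h[2] = 0
r_xh = [1, -3, 0, 0, 0] (for k = -2, ..., 2)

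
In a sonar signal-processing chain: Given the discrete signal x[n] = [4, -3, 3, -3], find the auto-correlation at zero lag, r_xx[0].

The auto-correlation at zero lag r_xx[0] equals the signal energy.
r_xx[0] = sum of x[n]^2 = 4^2 + (-3)^2 + 3^2 + (-3)^2
= 16 + 9 + 9 + 9 = 43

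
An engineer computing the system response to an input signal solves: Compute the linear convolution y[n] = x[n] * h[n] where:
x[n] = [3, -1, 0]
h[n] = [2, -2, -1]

y[n] = sum_k x[k]*h[n-k]. Output length = len(x) + len(h) - 1 = 3 + 3 - 1 = 5.
y[0] = 3*2 = 6
y[1] = -1*2 + 3*-2 = -8
y[2] = 0*2 + -1*-2 + 3*-1 = -1
y[3] = 0*-2 + -1*-1 = 1
y[4] = 0*-1 = 0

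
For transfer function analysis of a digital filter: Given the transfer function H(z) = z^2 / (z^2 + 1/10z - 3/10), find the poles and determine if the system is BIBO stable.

Poles are roots of the denominator: z^2 + 1/10z - 3/10 = 0.
Quadratic formula: z = [-(1/10) +/- sqrt((1/10)^2 - 4*(-3/10))] / 2
Discriminant = 1/100 + 6/5 = 121/100; sqrt = 11/10.
z = (-1/10 +/- 11/10) / 2 => z = 1/2 or z = -3/5.
|p1| = 1/2, |p2| = 3/5.
For BIBO stability, all poles must lie inside the unit circle (|p| < 1).
System is STABLE since both |p| < 1.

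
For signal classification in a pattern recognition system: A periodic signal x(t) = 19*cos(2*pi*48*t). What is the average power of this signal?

Average power of A*cos(wt) is A^2/2.
P = 19^2 / 2 = 361/2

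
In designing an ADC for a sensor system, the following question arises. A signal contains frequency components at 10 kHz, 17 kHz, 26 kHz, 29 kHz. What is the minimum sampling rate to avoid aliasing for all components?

The highest frequency component is f_max = 29 kHz.
Nyquist rate = 2 * f_max = 2 * 29 kHz = 58 kHz.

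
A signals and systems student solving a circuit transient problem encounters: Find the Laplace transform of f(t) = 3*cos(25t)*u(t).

Standard pair: cos(wt)*u(t) <-> s/(s^2+w^2)
With w = 25: L{3*cos(25t)*u(t)} = 3s/(s^2+625)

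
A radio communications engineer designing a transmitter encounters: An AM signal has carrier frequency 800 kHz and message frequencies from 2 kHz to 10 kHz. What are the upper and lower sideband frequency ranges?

Upper sideband (USB) = fc + [fm_low, fm_high] = 800 + [2, 10] = [802, 810] kHz
Lower sideband (LSB) = fc - [fm_high, fm_low] = 800 - [10, 2] = [790, 798] kHz
Total occupied spectrum: 790 kHz to 810 kHz (plus carrier at 800 kHz)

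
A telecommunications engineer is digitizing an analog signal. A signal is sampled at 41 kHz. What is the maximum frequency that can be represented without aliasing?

The maximum frequency that can be represented without aliasing
is the Nyquist frequency: f_max = f_s / 2 = 41 kHz / 2 = 41/2 kHz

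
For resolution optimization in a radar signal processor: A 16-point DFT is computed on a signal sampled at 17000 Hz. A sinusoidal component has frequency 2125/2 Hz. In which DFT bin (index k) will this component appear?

DFT frequency resolution = f_s/N = 17000/16 = 2125/2 Hz
Bin index k = f_signal / resolution = 2125/2 / 2125/2 = 1
The signal frequency 2125/2 Hz falls in DFT bin k = 1.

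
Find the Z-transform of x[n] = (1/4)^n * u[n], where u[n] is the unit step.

The Z-transform of a^n * u[n] is z/(z-a) for |z| > |a|.
Here a = 1/4, so X(z) = z/(z - (1/4)) = 4z/(4z - 1)
ROC: |z| > 1/4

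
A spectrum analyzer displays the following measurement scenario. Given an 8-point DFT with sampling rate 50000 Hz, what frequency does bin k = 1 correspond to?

The frequency of DFT bin k is: f_k = k * f_s / N
f_1 = 1 * 50000 / 8 = 6250 Hz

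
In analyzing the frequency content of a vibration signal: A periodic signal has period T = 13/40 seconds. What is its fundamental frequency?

The fundamental frequency is the reciprocal of the period.
f = 1/T = 1/(13/40) = 40/13 Hz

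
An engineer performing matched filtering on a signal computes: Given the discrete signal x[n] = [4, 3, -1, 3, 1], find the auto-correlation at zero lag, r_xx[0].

The auto-correlation at zero lag r_xx[0] equals the signal energy.
r_xx[0] = sum of x[n]^2 = 4^2 + 3^2 + (-1)^2 + 3^2 + 1^2
= 16 + 9 + 1 + 9 + 1 = 36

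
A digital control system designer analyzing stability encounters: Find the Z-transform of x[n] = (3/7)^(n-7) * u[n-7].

Time-shifting property: if X(z) = Z{x[n]}, then Z{x[n-d]} = z^(-d) * X(z)
X(z) = z/(z - 3/7) for x[n] = (3/7)^n * u[n]
Z{x[n-7]} = z^(-7) * z/(z - 3/7) = z^(-6)/(z - 3/7)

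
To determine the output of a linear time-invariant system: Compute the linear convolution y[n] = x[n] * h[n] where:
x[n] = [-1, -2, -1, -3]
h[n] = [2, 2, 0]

y[n] = sum_k x[k]*h[n-k]. Output length = len(x) + len(h) - 1 = 4 + 3 - 1 = 6.
y[0] = -1*2 = -2
y[1] = -2*2 + -1*2 = -6
y[2] = -1*2 + -2*2 + -1*0 = -6
y[3] = -3*2 + -1*2 + -2*0 = -8
y[4] = -3*2 + -1*0 = -6
y[5] = -3*0 = 0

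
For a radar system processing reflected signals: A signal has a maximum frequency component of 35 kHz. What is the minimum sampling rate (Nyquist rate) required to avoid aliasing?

By the Nyquist-Shannon sampling theorem,
the minimum sampling rate (Nyquist rate) must be at least 2 * f_max.
Nyquist rate = 2 * 35 kHz = 70 kHz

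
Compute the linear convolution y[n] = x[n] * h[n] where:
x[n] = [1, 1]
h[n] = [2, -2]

y[n] = sum_k x[k]*h[n-k]. Output length = len(x) + len(h) - 1 = 2 + 2 - 1 = 3.
y[0] = 1*2 = 2
y[1] = 1*2 + 1*-2 = 0
y[2] = 1*-2 = -2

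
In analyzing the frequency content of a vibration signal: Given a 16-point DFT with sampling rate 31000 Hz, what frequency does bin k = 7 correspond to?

The frequency of DFT bin k is: f_k = k * f_s / N
f_7 = 7 * 31000 / 16 = 27125/2 Hz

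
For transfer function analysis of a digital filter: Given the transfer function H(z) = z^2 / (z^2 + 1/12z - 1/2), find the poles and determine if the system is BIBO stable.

Poles are roots of the denominator: z^2 + 1/12z - 1/2 = 0.
Quadratic formula: z = [-(1/12) +/- sqrt((1/12)^2 - 4*(-1/2))] / 2
Discriminant = 1/144 + 2 = 289/144; sqrt = 17/12.
z = (-1/12 +/- 17/12) / 2 => z = 2/3 or z = -3/4.
|p1| = 3/4, |p2| = 2/3.
For BIBO stability, all poles must lie inside the unit circle (|p| < 1).
System is STABLE since both |p| < 1.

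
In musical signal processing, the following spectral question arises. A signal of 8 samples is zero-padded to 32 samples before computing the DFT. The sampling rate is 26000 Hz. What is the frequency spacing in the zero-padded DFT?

Original DFT: N = 8, resolution = f_s/N = 26000/8 = 3250 Hz
Zero-padded DFT: N = 32, resolution = f_s/N = 26000/32 = 1625/2 Hz
Zero-padding interpolates the spectrum (finer frequency grid)
but does NOT improve the true spectral resolution (ability to resolve close frequencies).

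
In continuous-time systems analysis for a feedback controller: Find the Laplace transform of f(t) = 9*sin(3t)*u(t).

Standard pair: sin(wt)*u(t) <-> w/(s^2+w^2)
With w = 3: L{9*sin(3t)*u(t)} = 27/(s^2+9)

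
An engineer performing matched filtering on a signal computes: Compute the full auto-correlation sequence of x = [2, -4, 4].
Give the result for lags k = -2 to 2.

r_xx[k] = sum_m x[m]*x[m+k], indexed from 0, for k = -2 to 2:
  r_xx[-2] = x[2]*x[0] = 8
  r_xx[-1] = x[1]*x[0] + x[2]*x[1] = -24
  r_xx[0] = x[0]*x[0] + x[1]*x[1] + x[2]*x[2] = 36
  r_xx[1] = x[0]*x[1] + x[1]*x[2] = -24
  r_xx[2] = x[0]*x[2] = 8
r_xx = [8, -24, 36, -24, 8]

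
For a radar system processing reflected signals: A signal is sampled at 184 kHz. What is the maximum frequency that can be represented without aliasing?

The maximum frequency that can be represented without aliasing
is the Nyquist frequency: f_max = f_s / 2 = 184 kHz / 2 = 92 kHz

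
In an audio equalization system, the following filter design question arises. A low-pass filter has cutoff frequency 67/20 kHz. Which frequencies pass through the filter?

A low-pass filter passes all frequencies below the cutoff frequency 67/20 kHz and attenuates higher frequencies.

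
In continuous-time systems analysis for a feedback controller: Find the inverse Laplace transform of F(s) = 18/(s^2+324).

Standard pair: w/(s^2+w^2) <-> sin(wt)*u(t)
Recognize w^2 = 324, so w = 18; numerator 18 = 1*18.
f(t) = sin(18t)*u(t)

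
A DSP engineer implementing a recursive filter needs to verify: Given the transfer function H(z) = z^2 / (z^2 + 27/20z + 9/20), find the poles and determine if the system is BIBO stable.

Poles are roots of the denominator: z^2 + 27/20z + 9/20 = 0.
Quadratic formula: z = [-(27/20) +/- sqrt((27/20)^2 - 4*(9/20))] / 2
Discriminant = 729/400 - 9/5 = 9/400; sqrt = 3/20.
z = (-27/20 +/- 3/20) / 2 => z = -3/5 or z = -3/4.
|p1| = 3/5, |p2| = 3/4.
For BIBO stability, all poles must lie inside the unit circle (|p| < 1).
System is STABLE since both |p| < 1.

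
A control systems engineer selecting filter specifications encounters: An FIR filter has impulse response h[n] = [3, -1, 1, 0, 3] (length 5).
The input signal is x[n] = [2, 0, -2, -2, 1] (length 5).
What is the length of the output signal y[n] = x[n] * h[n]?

For linear convolution, the output length is:
len(y) = len(x) + len(h) - 1 = 5 + 5 - 1 = 9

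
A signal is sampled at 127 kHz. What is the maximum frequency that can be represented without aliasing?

The maximum frequency that can be represented without aliasing
is the Nyquist frequency: f_max = f_s / 2 = 127 kHz / 2 = 127/2 kHz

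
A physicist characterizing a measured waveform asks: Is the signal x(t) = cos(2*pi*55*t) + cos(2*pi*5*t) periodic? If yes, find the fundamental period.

f1 = 55 Hz, f2 = 5 Hz
Period T1 = 1/55, T2 = 1/5
Ratio T1/T2 = 5/55, which is rational.
The signal is periodic with fundamental period T = 1/GCD(55,5) = 1/5 s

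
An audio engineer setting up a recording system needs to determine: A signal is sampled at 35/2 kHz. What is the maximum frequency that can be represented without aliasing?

The maximum frequency that can be represented without aliasing
is the Nyquist frequency: f_max = f_s / 2 = 35/2 kHz / 2 = 35/4 kHz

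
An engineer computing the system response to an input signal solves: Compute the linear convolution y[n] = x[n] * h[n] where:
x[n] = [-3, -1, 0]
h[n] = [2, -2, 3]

y[n] = sum_k x[k]*h[n-k]. Output length = len(x) + len(h) - 1 = 3 + 3 - 1 = 5.
y[0] = -3*2 = -6
y[1] = -1*2 + -3*-2 = 4
y[2] = 0*2 + -1*-2 + -3*3 = -7
y[3] = 0*-2 + -1*3 = -3
y[4] = 0*3 = 0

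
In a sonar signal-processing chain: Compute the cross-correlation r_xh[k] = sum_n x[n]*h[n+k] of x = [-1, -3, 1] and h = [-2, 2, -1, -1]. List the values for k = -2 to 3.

Both sequences indexed from 0 and zero outside their support.
Lags with overlap: k = -2 to 3.
  r_xh[-2] = x[2]*h[0] = -2
  r_xh[-1] = x[1]*h[0] + x[2]*h[1] = 8
  r_xh[0] = x[0]*h[0] + x[1]*h[1] + x[2]*h[2] = -5
  r_xh[1] = x[0]*h[1] + x[1]*h[2] + x[2]*h[3] = 0
  r_xh[2] = x[0]*h[2] + x[1]*h[3] = 4
  r_xh[3] = x[0]*h[3] = 1
r_xh = [-2, 8, -5, 0, 4, 1] (for k = -2, ..., 3)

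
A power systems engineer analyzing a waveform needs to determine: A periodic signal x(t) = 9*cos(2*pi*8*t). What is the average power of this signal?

Average power of A*cos(wt) is A^2/2.
P = 9^2 / 2 = 81/2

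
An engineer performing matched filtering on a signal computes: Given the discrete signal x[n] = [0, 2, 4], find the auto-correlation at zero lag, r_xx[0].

The auto-correlation at zero lag r_xx[0] equals the signal energy.
r_xx[0] = sum of x[n]^2 = 0^2 + 2^2 + 4^2
= 0 + 4 + 16 = 20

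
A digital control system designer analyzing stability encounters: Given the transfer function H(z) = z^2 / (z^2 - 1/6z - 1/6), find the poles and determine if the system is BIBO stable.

Poles are roots of the denominator: z^2 - 1/6z - 1/6 = 0.
Quadratic formula: z = [-(-1/6) +/- sqrt((-1/6)^2 - 4*(-1/6))] / 2
Discriminant = 1/36 + 2/3 = 25/36; sqrt = 5/6.
z = (1/6 +/- 5/6) / 2 => z = 1/2 or z = -1/3.
|p1| = 1/3, |p2| = 1/2.
For BIBO stability, all poles must lie inside the unit circle (|p| < 1).
System is STABLE since both |p| < 1.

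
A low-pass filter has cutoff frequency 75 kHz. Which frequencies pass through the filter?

A low-pass filter passes all frequencies below the cutoff frequency 75 kHz and attenuates higher frequencies.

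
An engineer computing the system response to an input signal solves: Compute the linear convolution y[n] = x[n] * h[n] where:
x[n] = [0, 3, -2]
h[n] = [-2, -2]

y[n] = sum_k x[k]*h[n-k]. Output length = len(x) + len(h) - 1 = 3 + 2 - 1 = 4.
y[0] = 0*-2 = 0
y[1] = 3*-2 + 0*-2 = -6
y[2] = -2*-2 + 3*-2 = -2
y[3] = -2*-2 = 4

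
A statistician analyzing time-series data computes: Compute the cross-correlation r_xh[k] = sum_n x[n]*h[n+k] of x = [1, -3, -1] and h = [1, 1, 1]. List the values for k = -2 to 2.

Both sequences indexed from 0 and zero outside their support.
Lags with overlap: k = -2 to 2.
  r_xh[-2] = x[2]*h[0] = -1
  r_xh[-1] = x[1]*h[0] + x[2]*h[1] = -4
  r_xh[0] = x[0]*h[0] + x[1]*h[1] + x[2]*h[2] = -3
  r_xh[1] = x[0]*h[1] + x[1]*h[2] = -2
  r_xh[2] = x[0]*h[2] = 1
r_xh = [-1, -4, -3, -2, 1] (for k = -2, ..., 2)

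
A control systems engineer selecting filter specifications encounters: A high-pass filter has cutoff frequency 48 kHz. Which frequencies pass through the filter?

A high-pass filter passes all frequencies above the cutoff frequency 48 kHz and attenuates lower frequencies.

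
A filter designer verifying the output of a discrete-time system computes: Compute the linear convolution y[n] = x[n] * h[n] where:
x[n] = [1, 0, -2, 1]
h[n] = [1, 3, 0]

y[n] = sum_k x[k]*h[n-k]. Output length = len(x) + len(h) - 1 = 4 + 3 - 1 = 6.
y[0] = 1*1 = 1
y[1] = 0*1 + 1*3 = 3
y[2] = -2*1 + 0*3 + 1*0 = -2
y[3] = 1*1 + -2*3 + 0*0 = -5
y[4] = 1*3 + -2*0 = 3
y[5] = 1*0 = 0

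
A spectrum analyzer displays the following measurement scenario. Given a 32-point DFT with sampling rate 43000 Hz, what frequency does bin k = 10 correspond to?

The frequency of DFT bin k is: f_k = k * f_s / N
f_10 = 10 * 43000 / 32 = 26875/2 Hz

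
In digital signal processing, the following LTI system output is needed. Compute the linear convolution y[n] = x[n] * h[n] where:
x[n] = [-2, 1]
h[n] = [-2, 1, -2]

y[n] = sum_k x[k]*h[n-k]. Output length = len(x) + len(h) - 1 = 2 + 3 - 1 = 4.
y[0] = -2*-2 = 4
y[1] = 1*-2 + -2*1 = -4
y[2] = 1*1 + -2*-2 = 5
y[3] = 1*-2 = -2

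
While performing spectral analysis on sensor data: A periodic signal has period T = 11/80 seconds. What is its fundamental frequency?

The fundamental frequency is the reciprocal of the period.
f = 1/T = 1/(11/80) = 80/11 Hz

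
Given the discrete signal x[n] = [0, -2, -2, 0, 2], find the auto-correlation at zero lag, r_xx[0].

The auto-correlation at zero lag r_xx[0] equals the signal energy.
r_xx[0] = sum of x[n]^2 = 0^2 + (-2)^2 + (-2)^2 + 0^2 + 2^2
= 0 + 4 + 4 + 0 + 4 = 12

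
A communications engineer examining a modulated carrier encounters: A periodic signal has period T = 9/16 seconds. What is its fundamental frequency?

The fundamental frequency is the reciprocal of the period.
f = 1/T = 1/(9/16) = 16/9 Hz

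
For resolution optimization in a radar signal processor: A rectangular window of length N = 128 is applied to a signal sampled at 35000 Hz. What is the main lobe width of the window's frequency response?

For a rectangular window of length N,
the main lobe width in frequency is 2*f_s/N.
= 2*35000/128 = 4375/8 Hz
This determines the minimum frequency separation for resolving two sinusoids.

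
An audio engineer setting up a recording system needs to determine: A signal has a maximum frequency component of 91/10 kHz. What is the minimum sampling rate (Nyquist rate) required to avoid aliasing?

By the Nyquist-Shannon sampling theorem,
the minimum sampling rate (Nyquist rate) must be at least 2 * f_max.
Nyquist rate = 2 * 91/10 kHz = 91/5 kHz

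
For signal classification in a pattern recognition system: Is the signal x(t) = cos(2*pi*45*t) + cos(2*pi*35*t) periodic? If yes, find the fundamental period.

f1 = 45 Hz, f2 = 35 Hz
Period T1 = 1/45, T2 = 1/35
Ratio T1/T2 = 35/45, which is rational.
The signal is periodic with fundamental period T = 1/GCD(45,35) = 1/5 s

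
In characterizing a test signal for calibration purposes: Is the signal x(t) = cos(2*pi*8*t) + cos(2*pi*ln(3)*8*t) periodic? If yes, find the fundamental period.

f1 = 8 Hz, f2 = 8*ln(3) Hz
Ratio f2/f1 = ln(3), which is irrational.
Since the frequency ratio is irrational, no common period exists.
The signal is not periodic.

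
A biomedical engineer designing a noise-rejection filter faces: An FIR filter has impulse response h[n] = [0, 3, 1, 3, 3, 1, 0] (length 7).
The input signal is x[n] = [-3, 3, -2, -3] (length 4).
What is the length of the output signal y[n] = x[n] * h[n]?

For linear convolution, the output length is:
len(y) = len(x) + len(h) - 1 = 4 + 7 - 1 = 10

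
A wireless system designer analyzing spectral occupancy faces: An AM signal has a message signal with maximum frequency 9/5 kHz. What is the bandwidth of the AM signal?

In AM (double-sideband), the bandwidth is twice the message frequency.
BW = 2 * f_m = 2 * 9/5 kHz = 18/5 kHz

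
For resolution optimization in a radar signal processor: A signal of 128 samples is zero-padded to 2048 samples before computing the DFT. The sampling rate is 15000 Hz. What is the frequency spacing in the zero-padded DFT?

Original DFT: N = 128, resolution = f_s/N = 15000/128 = 1875/16 Hz
Zero-padded DFT: N = 2048, resolution = f_s/N = 15000/2048 = 1875/256 Hz
Zero-padding interpolates the spectrum (finer frequency grid)
but does NOT improve the true spectral resolution (ability to resolve close frequencies).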